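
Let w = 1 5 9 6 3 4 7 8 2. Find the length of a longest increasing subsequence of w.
5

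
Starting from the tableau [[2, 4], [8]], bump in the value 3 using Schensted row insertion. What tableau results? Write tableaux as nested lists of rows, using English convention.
In row 1, 3 replaces 4 (the leftmost entry greater than 3); 4 is bumped to row 2. In row 2, 4 replaces 8 (the leftmost entry greater than 4); 8 is bumped to row 3. 8 starts a new row 3. The new tableau is [[2, 3], [4], [8]].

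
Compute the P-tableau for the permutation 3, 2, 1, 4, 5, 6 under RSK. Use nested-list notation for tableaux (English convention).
P = [[1, 4, 5, 6], [2], [3]]

After inserting 3: P = [[3]].
After inserting 2: P = [[2], [3]].
After inserting 1: P = [[1], [2], [3]].
After inserting 4: P = [[1, 4], [2], [3]].
After inserting 5: P = [[1, 4, 5], [2], [3]].
After inserting 6: P = [[1, 4, 5, 6], [2], [3]].

So P = [[1, 4, 5, 6], [2], [3]].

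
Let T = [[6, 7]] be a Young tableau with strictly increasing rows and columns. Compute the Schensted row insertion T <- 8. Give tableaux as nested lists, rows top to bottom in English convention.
[[6, 7, 8]]

8 is larger than every entry of row 1, so it is appended to row 1. The new tableau is [[6, 7, 8]].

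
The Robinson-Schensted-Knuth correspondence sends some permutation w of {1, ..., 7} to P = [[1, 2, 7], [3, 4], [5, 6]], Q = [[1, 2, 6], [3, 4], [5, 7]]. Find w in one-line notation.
Reverse the RSK construction: for i from n down to 1, find the cell of Q containing i, remove the entry at that cell from P, and reverse-bump it up through P; the value ejected from row 1 is w(i).

Step i=7: Q has 7 at row 3, column 2; remove 6 from row 3 of P and reverse-bump: 6 enters row 2 and ejects 4; 4 enters row 1 and ejects 2. So w(7) = 2. P is now [[1, 4, 7], [3, 6], [5]].
Step i=6: Q has 6 at row 1, column 3; remove that cell from P, ejecting 7. So w(6) = 7. P is now [[1, 4], [3, 6], [5]].
Step i=5: Q has 5 at row 3, column 1; remove 5 from row 3 of P and reverse-bump: 5 enters row 2 and ejects 3; 3 enters row 1 and ejects 1. So w(5) = 1. P is now [[3, 4], [5, 6]].
Step i=4: Q has 4 at row 2, column 2; remove 6 from row 2 of P and reverse-bump: 6 enters row 1 and ejects 4. So w(4) = 4. P is now [[3, 6], [5]].
Step i=3: Q has 3 at row 2, column 1; remove 5 from row 2 of P and reverse-bump: 5 enters row 1 and ejects 3. So w(3) = 3. P is now [[5, 6]].
Step i=2: Q has 2 at row 1, column 2; remove that cell from P, ejecting 6. So w(2) = 6. P is now [[5]].
Step i=1: Q has 1 at row 1, column 1; remove that cell from P, ejecting 5. So w(1) = 5. P is now [].

So w = 5 6 3 4 1 7 2.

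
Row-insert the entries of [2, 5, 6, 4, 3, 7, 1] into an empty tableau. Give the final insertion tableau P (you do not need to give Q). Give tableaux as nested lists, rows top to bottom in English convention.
Insert 2: appended to row 1. P = [[2]].
Insert 5: appended to row 1. P = [[2, 5]].
Insert 6: appended to row 1. P = [[2, 5, 6]].
Insert 4: 4 bumps 5 from row 1; 5 starts row 2. P = [[2, 4, 6], [5]].
Insert 3: 3 bumps 4 from row 1; 4 bumps 5 from row 2; 5 starts row 3. P = [[2, 3, 6], [4], [5]].
Insert 7: appended to row 1. P = [[2, 3, 6, 7], [4], [5]].
Insert 1: 1 bumps 2 from row 1; 2 bumps 4 from row 2; 4 bumps 5 from row 3; 5 starts row 4. P = [[1, 3, 6, 7], [2], [4], [5]].

So P = [[1, 3, 6, 7], [2], [4], [5]].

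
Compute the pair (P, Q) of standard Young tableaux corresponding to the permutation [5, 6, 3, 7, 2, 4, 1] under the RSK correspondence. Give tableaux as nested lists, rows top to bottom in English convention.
P = [[1, 4, 7], [2, 6], [3], [5]], Q = [[1, 2, 4], [3, 6], [5], [7]]

Insert each entry of the permutation into P by Schensted row insertion, recording in Q the position of each new cell.

After inserting 5: P = [[5]].
After inserting 6: P = [[5, 6]].
After inserting 3: P = [[3, 6], [5]].
After inserting 7: P = [[3, 6, 7], [5]].
After inserting 2: P = [[2, 6, 7], [3], [5]].
After inserting 4: P = [[2, 4, 7], [3, 6], [5]].
After inserting 1: P = [[1, 4, 7], [2, 6], [3], [5]].

So P = [[1, 4, 7], [2, 6], [3], [5]], Q = [[1, 2, 4], [3, 6], [5], [7]].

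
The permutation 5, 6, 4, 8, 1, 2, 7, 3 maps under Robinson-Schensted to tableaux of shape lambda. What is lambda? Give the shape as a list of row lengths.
Row-insert each entry into an empty tableau.

After inserting 5: P = [[5]].
After inserting 6: P = [[5, 6]].
After inserting 4: P = [[4, 6], [5]].
After inserting 8: P = [[4, 6, 8], [5]].
After inserting 1: P = [[1, 6, 8], [4], [5]].
After inserting 2: P = [[1, 2, 8], [4, 6], [5]].
After inserting 7: P = [[1, 2, 7], [4, 6, 8], [5]].
After inserting 3: P = [[1, 2, 3], [4, 6, 7], [5, 8]].

The final insertion tableau P = [[1, 2, 3], [4, 6, 7], [5, 8]] has shape [3, 3, 2].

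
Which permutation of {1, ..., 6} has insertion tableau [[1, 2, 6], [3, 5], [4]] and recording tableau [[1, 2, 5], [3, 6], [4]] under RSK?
4 5 3 1 6 2

Reverse RSK: for i = n, n-1, ..., 1, locate i in Q, remove the corresponding corner cell from P, and reverse-bump its entry up through P; the value ejected from row 1 is w(i).

So w = 4 5 3 1 6 2.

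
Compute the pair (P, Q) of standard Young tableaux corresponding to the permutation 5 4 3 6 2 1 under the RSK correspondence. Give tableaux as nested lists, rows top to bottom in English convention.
Insert each entry of the permutation into P by Schensted row insertion, recording in Q the position of each new cell.

Insert 5: appended to row 1. P = [[5]], Q = [[1]].
Insert 4: 4 bumps 5 from row 1; 5 starts row 2. P = [[4], [5]], Q = [[1], [2]].
Insert 3: 3 bumps 4 from row 1; 4 bumps 5 from row 2; 5 starts row 3. P = [[3], [4], [5]], Q = [[1], [2], [3]].
Insert 6: appended to row 1. P = [[3, 6], [4], [5]], Q = [[1, 4], [2], [3]].
Insert 2: 2 bumps 3 from row 1; 3 bumps 4 from row 2; 4 bumps 5 from row 3; 5 starts row 4. P = [[2, 6], [3], [4], [5]], Q = [[1, 4], [2], [3], [5]].
Insert 1: 1 bumps 2 from row 1; 2 bumps 3 from row 2; 3 bumps 4 from row 3; 4 bumps 5 from row 4; 5 starts row 5. P = [[1, 6], [2], [3], [4], [5]], Q = [[1, 4], [2], [3], [5], [6]].

So P = [[1, 6], [2], [3], [4], [5]], Q = [[1, 4], [2], [3], [5], [6]].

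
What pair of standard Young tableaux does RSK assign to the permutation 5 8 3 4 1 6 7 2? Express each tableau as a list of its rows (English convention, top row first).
P = [[1, 2, 6, 7], [3, 4], [5, 8]], Q = [[1, 2, 6, 7], [3, 4], [5, 8]]

Insert each entry of the permutation into P by Schensted row insertion, recording in Q the position of each new cell.

Insert 5: appended to row 1. P = [[5]].
Insert 8: appended to row 1. P = [[5, 8]].
Insert 3: 3 bumps 5 from row 1; 5 starts row 2. P = [[3, 8], [5]].
Insert 4: 4 bumps 8 from row 1; 8 appends to row 2. P = [[3, 4], [5, 8]].
Insert 1: 1 bumps 3 from row 1; 3 bumps 5 from row 2; 5 starts row 3. P = [[1, 4], [3, 8], [5]].
Insert 6: appended to row 1. P = [[1, 4, 6], [3, 8], [5]].
Insert 7: appended to row 1. P = [[1, 4, 6, 7], [3, 8], [5]].
Insert 2: 2 bumps 4 from row 1; 4 bumps 8 from row 2; 8 appends to row 3. P = [[1, 2, 6, 7], [3, 4], [5, 8]].

So P = [[1, 2, 6, 7], [3, 4], [5, 8]], Q = [[1, 2, 6, 7], [3, 4], [5, 8]].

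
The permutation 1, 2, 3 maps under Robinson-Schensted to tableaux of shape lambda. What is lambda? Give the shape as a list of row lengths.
[3]

Row-insert each entry into an empty tableau.

After inserting 1: P = [[1]].
After inserting 2: P = [[1, 2]].
After inserting 3: P = [[1, 2, 3]].

The final insertion tableau P = [[1, 2, 3]] has shape [3].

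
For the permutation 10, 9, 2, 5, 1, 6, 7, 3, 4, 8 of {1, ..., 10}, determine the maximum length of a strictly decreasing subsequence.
4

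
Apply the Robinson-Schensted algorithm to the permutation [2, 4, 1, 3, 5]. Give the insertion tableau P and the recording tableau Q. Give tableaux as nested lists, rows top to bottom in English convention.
Insert each entry of the permutation into P by Schensted row insertion, recording in Q the position of each new cell.

Insert 2: appended to row 1. P = [[2]].
Insert 4: appended to row 1. P = [[2, 4]].
Insert 1: 1 bumps 2 from row 1; 2 starts row 2. P = [[1, 4], [2]].
Insert 3: 3 bumps 4 from row 1; 4 appends to row 2. P = [[1, 3], [2, 4]].
Insert 5: appended to row 1. P = [[1, 3, 5], [2, 4]].

So P = [[1, 3, 5], [2, 4]], Q = [[1, 2, 5], [3, 4]].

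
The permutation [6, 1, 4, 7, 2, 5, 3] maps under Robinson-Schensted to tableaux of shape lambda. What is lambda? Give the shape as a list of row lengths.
[3, 2, 2]

Row-insert each entry into an empty tableau.

After inserting 6: P = [[6]].
After inserting 1: P = [[1], [6]].
After inserting 4: P = [[1, 4], [6]].
After inserting 7: P = [[1, 4, 7], [6]].
After inserting 2: P = [[1, 2, 7], [4], [6]].
After inserting 5: P = [[1, 2, 5], [4, 7], [6]].
After inserting 3: P = [[1, 2, 3], [4, 5], [6, 7]].

The final insertion tableau P = [[1, 2, 3], [4, 5], [6, 7]] has shape [3, 2, 2].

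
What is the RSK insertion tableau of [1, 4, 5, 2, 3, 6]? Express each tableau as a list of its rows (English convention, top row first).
Insert 1: appended to row 1. P = [[1]].
Insert 4: appended to row 1. P = [[1, 4]].
Insert 5: appended to row 1. P = [[1, 4, 5]].
Insert 2: 2 bumps 4 from row 1; 4 starts row 2. P = [[1, 2, 5], [4]].
Insert 3: 3 bumps 5 from row 1; 5 appends to row 2. P = [[1, 2, 3], [4, 5]].
Insert 6: appended to row 1. P = [[1, 2, 3, 6], [4, 5]].

So P = [[1, 2, 3, 6], [4, 5]].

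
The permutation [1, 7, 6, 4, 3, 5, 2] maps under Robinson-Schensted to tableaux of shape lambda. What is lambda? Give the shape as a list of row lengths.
Row-insert each entry into an empty tableau.

After inserting 1: P = [[1]].
After inserting 7: P = [[1, 7]].
After inserting 6: P = [[1, 6], [7]].
After inserting 4: P = [[1, 4], [6], [7]].
After inserting 3: P = [[1, 3], [4], [6], [7]].
After inserting 5: P = [[1, 3, 5], [4], [6], [7]].
After inserting 2: P = [[1, 2, 5], [3], [4], [6], [7]].

The final insertion tableau P = [[1, 2, 5], [3], [4], [6], [7]] has shape [3, 1, 1, 1, 1].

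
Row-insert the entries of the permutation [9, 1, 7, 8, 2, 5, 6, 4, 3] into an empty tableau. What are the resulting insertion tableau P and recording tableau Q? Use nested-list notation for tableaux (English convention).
P = [[1, 2, 3, 6], [4, 8], [5], [7], [9]], Q = [[1, 3, 4, 7], [2, 6], [5], [8], [9]]

Insert each entry of the permutation into P by Schensted row insertion, recording in Q the position of each new cell.

Insert 9: appended to row 1. P = [[9]].
Insert 1: 1 bumps 9 from row 1; 9 starts row 2. P = [[1], [9]].
Insert 7: appended to row 1. P = [[1, 7], [9]].
Insert 8: appended to row 1. P = [[1, 7, 8], [9]].
Insert 2: 2 bumps 7 from row 1; 7 bumps 9 from row 2; 9 starts row 3. P = [[1, 2, 8], [7], [9]].
Insert 5: 5 bumps 8 from row 1; 8 appends to row 2. P = [[1, 2, 5], [7, 8], [9]].
Insert 6: appended to row 1. P = [[1, 2, 5, 6], [7, 8], [9]].
Insert 4: 4 bumps 5 from row 1; 5 bumps 7 from row 2; 7 bumps 9 from row 3; 9 starts row 4. P = [[1, 2, 4, 6], [5, 8], [7], [9]].
Insert 3: 3 bumps 4 from row 1; 4 bumps 5 from row 2; 5 bumps 7 from row 3; 7 bumps 9 from row 4; 9 starts row 5. P = [[1, 2, 3, 6], [4, 8], [5], [7], [9]].

So P = [[1, 2, 3, 6], [4, 8], [5], [7], [9]], Q = [[1, 3, 4, 7], [2, 6], [5], [8], [9]].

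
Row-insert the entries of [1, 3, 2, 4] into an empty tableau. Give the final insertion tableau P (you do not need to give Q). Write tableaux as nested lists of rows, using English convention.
P = [[1, 2, 4], [3]]

Insert 1: appended to row 1. P = [[1]].
Insert 3: appended to row 1. P = [[1, 3]].
Insert 2: 2 bumps 3 from row 1; 3 starts row 2. P = [[1, 2], [3]].
Insert 4: appended to row 1. P = [[1, 2, 4], [3]].

So P = [[1, 2, 4], [3]].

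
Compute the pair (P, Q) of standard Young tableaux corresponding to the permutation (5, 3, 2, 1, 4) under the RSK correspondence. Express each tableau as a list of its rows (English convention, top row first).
P = [[1, 4], [2], [3], [5]], Q = [[1, 5], [2], [3], [4]]

Insert each entry of the permutation into P by Schensted row insertion, recording in Q the position of each new cell.

Insert 5: appended to row 1. P = [[5]], Q = [[1]].
Insert 3: 3 bumps 5 from row 1; 5 starts row 2. P = [[3], [5]], Q = [[1], [2]].
Insert 2: 2 bumps 3 from row 1; 3 bumps 5 from row 2; 5 starts row 3. P = [[2], [3], [5]], Q = [[1], [2], [3]].
Insert 1: 1 bumps 2 from row 1; 2 bumps 3 from row 2; 3 bumps 5 from row 3; 5 starts row 4. P = [[1], [2], [3], [5]], Q = [[1], [2], [3], [4]].
Insert 4: appended to row 1. P = [[1, 4], [2], [3], [5]], Q = [[1, 5], [2], [3], [4]].

So P = [[1, 4], [2], [3], [5]], Q = [[1, 5], [2], [3], [4]].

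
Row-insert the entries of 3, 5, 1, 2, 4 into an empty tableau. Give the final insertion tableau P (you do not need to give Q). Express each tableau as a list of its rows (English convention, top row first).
Insert 3: appended to row 1. P = [[3]].
Insert 5: appended to row 1. P = [[3, 5]].
Insert 1: 1 bumps 3 from row 1; 3 starts row 2. P = [[1, 5], [3]].
Insert 2: 2 bumps 5 from row 1; 5 appends to row 2. P = [[1, 2], [3, 5]].
Insert 4: appended to row 1. P = [[1, 2, 4], [3, 5]].

So P = [[1, 2, 4], [3, 5]].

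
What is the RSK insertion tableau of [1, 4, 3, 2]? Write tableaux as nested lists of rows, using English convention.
P = [[1, 2], [3], [4]]

Insert 1: appended to row 1. P = [[1]].
Insert 4: appended to row 1. P = [[1, 4]].
Insert 3: 3 bumps 4 from row 1; 4 starts row 2. P = [[1, 3], [4]].
Insert 2: 2 bumps 3 from row 1; 3 bumps 4 from row 2; 4 starts row 3. P = [[1, 2], [3], [4]].

So P = [[1, 2], [3], [4]].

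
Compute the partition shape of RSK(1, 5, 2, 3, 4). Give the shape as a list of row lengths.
[4, 1]

Row-insert each entry into an empty tableau.

After inserting 1: P = [[1]].
After inserting 5: P = [[1, 5]].
After inserting 2: P = [[1, 2], [5]].
After inserting 3: P = [[1, 2, 3], [5]].
After inserting 4: P = [[1, 2, 3, 4], [5]].

The final insertion tableau P = [[1, 2, 3, 4], [5]] has shape [4, 1].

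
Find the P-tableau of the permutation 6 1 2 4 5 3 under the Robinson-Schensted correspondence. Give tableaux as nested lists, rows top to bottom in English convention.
After inserting 6: P = [[6]].
After inserting 1: P = [[1], [6]].
After inserting 2: P = [[1, 2], [6]].
After inserting 4: P = [[1, 2, 4], [6]].
After inserting 5: P = [[1, 2, 4, 5], [6]].
After inserting 3: P = [[1, 2, 3, 5], [4], [6]].

So P = [[1, 2, 3, 5], [4], [6]].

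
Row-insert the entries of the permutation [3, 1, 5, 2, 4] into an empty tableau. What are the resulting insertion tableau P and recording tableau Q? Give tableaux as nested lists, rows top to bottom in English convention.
P = [[1, 2, 4], [3, 5]], Q = [[1, 3, 5], [2, 4]]

Insert each entry of the permutation into P by Schensted row insertion, recording in Q the position of each new cell.

Insert 3: appended to row 1. P = [[3]], Q = [[1]].
Insert 1: 1 bumps 3 from row 1; 3 starts row 2. P = [[1], [3]], Q = [[1], [2]].
Insert 5: appended to row 1. P = [[1, 5], [3]], Q = [[1, 3], [2]].
Insert 2: 2 bumps 5 from row 1; 5 appends to row 2. P = [[1, 2], [3, 5]], Q = [[1, 3], [2, 4]].
Insert 4: appended to row 1. P = [[1, 2, 4], [3, 5]], Q = [[1, 3, 5], [2, 4]].

So P = [[1, 2, 4], [3, 5]], Q = [[1, 3, 5], [2, 4]].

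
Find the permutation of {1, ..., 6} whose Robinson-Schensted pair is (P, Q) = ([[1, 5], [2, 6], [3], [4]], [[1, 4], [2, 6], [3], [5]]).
4 3 2 6 1 5

Reverse the RSK construction: for i from n down to 1, find the cell of Q containing i, remove the entry at that cell from P, and reverse-bump it up through P; the value ejected from row 1 is w(i).

Step i=6: Q has 6 at row 2, column 2; remove 6 from row 2 of P and reverse-bump: 6 enters row 1 and ejects 5. So w(6) = 5. P is now [[1, 6], [2], [3], [4]].
Step i=5: Q has 5 at row 4, column 1; remove 4 from row 4 of P and reverse-bump: 4 enters row 3 and ejects 3; 3 enters row 2 and ejects 2; 2 enters row 1 and ejects 1. So w(5) = 1. P is now [[2, 6], [3], [4]].
Step i=4: Q has 4 at row 1, column 2; remove that cell from P, ejecting 6. So w(4) = 6. P is now [[2], [3], [4]].
Step i=3: Q has 3 at row 3, column 1; remove 4 from row 3 of P and reverse-bump: 4 enters row 2 and ejects 3; 3 enters row 1 and ejects 2. So w(3) = 2. P is now [[3], [4]].
Step i=2: Q has 2 at row 2, column 1; remove 4 from row 2 of P and reverse-bump: 4 enters row 1 and ejects 3. So w(2) = 3. P is now [[4]].
Step i=1: Q has 1 at row 1, column 1; remove that cell from P, ejecting 4. So w(1) = 4. P is now [].

So w = 4 3 2 6 1 5.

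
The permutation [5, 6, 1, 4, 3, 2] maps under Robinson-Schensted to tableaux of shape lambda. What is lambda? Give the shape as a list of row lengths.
RSK row insertion gives P = [[1, 2], [3, 6], [4], [5]], which has shape [2, 2, 1, 1].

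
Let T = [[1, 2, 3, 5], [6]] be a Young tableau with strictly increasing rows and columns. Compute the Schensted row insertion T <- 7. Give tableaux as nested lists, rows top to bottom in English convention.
[[1, 2, 3, 5, 7], [6]]

7 is larger than every entry of row 1, so it is appended to row 1. The new tableau is [[1, 2, 3, 5, 7], [6]].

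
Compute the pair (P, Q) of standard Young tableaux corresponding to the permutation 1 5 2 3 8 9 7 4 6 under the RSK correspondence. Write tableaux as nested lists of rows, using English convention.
Insert each entry of the permutation into P by Schensted row insertion, recording in Q the position of each new cell.

Insert 1: appended to row 1. P = [[1]], Q = [[1]].
Insert 5: appended to row 1. P = [[1, 5]], Q = [[1, 2]].
Insert 2: 2 bumps 5 from row 1; 5 starts row 2. P = [[1, 2], [5]], Q = [[1, 2], [3]].
Insert 3: appended to row 1. P = [[1, 2, 3], [5]], Q = [[1, 2, 4], [3]].
Insert 8: appended to row 1. P = [[1, 2, 3, 8], [5]], Q = [[1, 2, 4, 5], [3]].
Insert 9: appended to row 1. P = [[1, 2, 3, 8, 9], [5]], Q = [[1, 2, 4, 5, 6], [3]].
Insert 7: 7 bumps 8 from row 1; 8 appends to row 2. P = [[1, 2, 3, 7, 9], [5, 8]], Q = [[1, 2, 4, 5, 6], [3, 7]].
Insert 4: 4 bumps 7 from row 1; 7 bumps 8 from row 2; 8 starts row 3. P = [[1, 2, 3, 4, 9], [5, 7], [8]], Q = [[1, 2, 4, 5, 6], [3, 7], [8]].
Insert 6: 6 bumps 9 from row 1; 9 appends to row 2. P = [[1, 2, 3, 4, 6], [5, 7, 9], [8]], Q = [[1, 2, 4, 5, 6], [3, 7, 9], [8]].

So P = [[1, 2, 3, 4, 6], [5, 7, 9], [8]], Q = [[1, 2, 4, 5, 6], [3, 7, 9], [8]].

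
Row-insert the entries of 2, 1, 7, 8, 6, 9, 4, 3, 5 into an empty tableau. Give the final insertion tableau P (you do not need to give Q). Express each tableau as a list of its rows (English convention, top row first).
P = [[1, 3, 5, 9], [2, 4, 8], [6], [7]]

After inserting 2: P = [[2]].
After inserting 1: P = [[1], [2]].
After inserting 7: P = [[1, 7], [2]].
After inserting 8: P = [[1, 7, 8], [2]].
After inserting 6: P = [[1, 6, 8], [2, 7]].
After inserting 9: P = [[1, 6, 8, 9], [2, 7]].
After inserting 4: P = [[1, 4, 8, 9], [2, 6], [7]].
After inserting 3: P = [[1, 3, 8, 9], [2, 4], [6], [7]].
After inserting 5: P = [[1, 3, 5, 9], [2, 4, 8], [6], [7]].

So P = [[1, 3, 5, 9], [2, 4, 8], [6], [7]].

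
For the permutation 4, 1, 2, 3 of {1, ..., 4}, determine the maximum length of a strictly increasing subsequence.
3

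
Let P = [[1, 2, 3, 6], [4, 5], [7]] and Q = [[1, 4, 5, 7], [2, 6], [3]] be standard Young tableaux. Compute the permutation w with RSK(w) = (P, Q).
Reverse the RSK construction: for i from n down to 1, find the cell of Q containing i, remove the entry at that cell from P, and reverse-bump it up through P; the value ejected from row 1 is w(i).

Step i=7: Q has 7 at row 1, column 4; remove that cell from P, ejecting 6. So w(7) = 6. P is now [[1, 2, 3], [4, 5], [7]].
Step i=6: Q has 6 at row 2, column 2; remove 5 from row 2 of P and reverse-bump: 5 enters row 1 and ejects 3. So w(6) = 3. P is now [[1, 2, 5], [4], [7]].
Step i=5: Q has 5 at row 1, column 3; remove that cell from P, ejecting 5. So w(5) = 5. P is now [[1, 2], [4], [7]].
Step i=4: Q has 4 at row 1, column 2; remove that cell from P, ejecting 2. So w(4) = 2. P is now [[1], [4], [7]].
Step i=3: Q has 3 at row 3, column 1; remove 7 from row 3 of P and reverse-bump: 7 enters row 2 and ejects 4; 4 enters row 1 and ejects 1. So w(3) = 1. P is now [[4], [7]].
Step i=2: Q has 2 at row 2, column 1; remove 7 from row 2 of P and reverse-bump: 7 enters row 1 and ejects 4. So w(2) = 4. P is now [[7]].
Step i=1: Q has 1 at row 1, column 1; remove that cell from P, ejecting 7. So w(1) = 7. P is now [].

So w = 7 4 1 2 5 3 6.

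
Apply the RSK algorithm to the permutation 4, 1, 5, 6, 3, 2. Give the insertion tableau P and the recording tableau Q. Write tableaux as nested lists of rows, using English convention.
Insert each entry of the permutation into P by Schensted row insertion, recording in Q the position of each new cell.

After inserting 4: P = [[4]].
After inserting 1: P = [[1], [4]].
After inserting 5: P = [[1, 5], [4]].
After inserting 6: P = [[1, 5, 6], [4]].
After inserting 3: P = [[1, 3, 6], [4, 5]].
After inserting 2: P = [[1, 2, 6], [3, 5], [4]].

So P = [[1, 2, 6], [3, 5], [4]], Q = [[1, 3, 4], [2, 5], [6]].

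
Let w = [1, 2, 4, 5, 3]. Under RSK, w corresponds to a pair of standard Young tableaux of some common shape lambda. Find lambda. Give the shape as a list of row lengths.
[4, 1]

Row-insert each entry into an empty tableau.

After inserting 1: P = [[1]].
After inserting 2: P = [[1, 2]].
After inserting 4: P = [[1, 2, 4]].
After inserting 5: P = [[1, 2, 4, 5]].
After inserting 3: P = [[1, 2, 3, 5], [4]].

The final insertion tableau P = [[1, 2, 3, 5], [4]] has shape [4, 1].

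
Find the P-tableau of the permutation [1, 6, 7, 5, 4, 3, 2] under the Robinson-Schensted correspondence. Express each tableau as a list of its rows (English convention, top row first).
P = [[1, 2, 7], [3], [4], [5], [6]]

Insert 1: appended to row 1. P = [[1]].
Insert 6: appended to row 1. P = [[1, 6]].
Insert 7: appended to row 1. P = [[1, 6, 7]].
Insert 5: 5 bumps 6 from row 1; 6 starts row 2. P = [[1, 5, 7], [6]].
Insert 4: 4 bumps 5 from row 1; 5 bumps 6 from row 2; 6 starts row 3. P = [[1, 4, 7], [5], [6]].
Insert 3: 3 bumps 4 from row 1; 4 bumps 5 from row 2; 5 bumps 6 from row 3; 6 starts row 4. P = [[1, 3, 7], [4], [5], [6]].
Insert 2: 2 bumps 3 from row 1; 3 bumps 4 from row 2; 4 bumps 5 from row 3; 5 bumps 6 from row 4; 6 starts row 5. P = [[1, 2, 7], [3], [4], [5], [6]].

So P = [[1, 2, 7], [3], [4], [5], [6]].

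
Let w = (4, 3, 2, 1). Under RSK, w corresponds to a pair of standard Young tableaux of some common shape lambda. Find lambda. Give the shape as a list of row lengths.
[1, 1, 1, 1]

Row-insert each entry into an empty tableau.

After inserting 4: P = [[4]].
After inserting 3: P = [[3], [4]].
After inserting 2: P = [[2], [3], [4]].
After inserting 1: P = [[1], [2], [3], [4]].

The final insertion tableau P = [[1], [2], [3], [4]] has shape [1, 1, 1, 1].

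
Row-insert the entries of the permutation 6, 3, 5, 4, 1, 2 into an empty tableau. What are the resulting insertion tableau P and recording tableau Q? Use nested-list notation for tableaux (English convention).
Insert each entry of the permutation into P by Schensted row insertion, recording in Q the position of each new cell.

Insert 6: appended to row 1. P = [[6]].
Insert 3: 3 bumps 6 from row 1; 6 starts row 2. P = [[3], [6]].
Insert 5: appended to row 1. P = [[3, 5], [6]].
Insert 4: 4 bumps 5 from row 1; 5 bumps 6 from row 2; 6 starts row 3. P = [[3, 4], [5], [6]].
Insert 1: 1 bumps 3 from row 1; 3 bumps 5 from row 2; 5 bumps 6 from row 3; 6 starts row 4. P = [[1, 4], [3], [5], [6]].
Insert 2: 2 bumps 4 from row 1; 4 appends to row 2. P = [[1, 2], [3, 4], [5], [6]].

So P = [[1, 2], [3, 4], [5], [6]], Q = [[1, 3], [2, 6], [4], [5]].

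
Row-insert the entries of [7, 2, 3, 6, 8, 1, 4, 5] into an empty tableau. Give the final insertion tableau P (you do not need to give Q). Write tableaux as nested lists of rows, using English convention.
P = [[1, 3, 4, 5], [2, 6, 8], [7]]

After inserting 7: P = [[7]].
After inserting 2: P = [[2], [7]].
After inserting 3: P = [[2, 3], [7]].
After inserting 6: P = [[2, 3, 6], [7]].
After inserting 8: P = [[2, 3, 6, 8], [7]].
After inserting 1: P = [[1, 3, 6, 8], [2], [7]].
After inserting 4: P = [[1, 3, 4, 8], [2, 6], [7]].
After inserting 5: P = [[1, 3, 4, 5], [2, 6, 8], [7]].

So P = [[1, 3, 4, 5], [2, 6, 8], [7]].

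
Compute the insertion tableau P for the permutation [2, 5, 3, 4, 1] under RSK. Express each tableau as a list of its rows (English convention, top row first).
P = [[1, 3, 4], [2], [5]]

Insert 2: appended to row 1. P = [[2]].
Insert 5: appended to row 1. P = [[2, 5]].
Insert 3: 3 bumps 5 from row 1; 5 starts row 2. P = [[2, 3], [5]].
Insert 4: appended to row 1. P = [[2, 3, 4], [5]].
Insert 1: 1 bumps 2 from row 1; 2 bumps 5 from row 2; 5 starts row 3. P = [[1, 3, 4], [2], [5]].

So P = [[1, 3, 4], [2], [5]].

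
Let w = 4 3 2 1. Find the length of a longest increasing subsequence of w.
1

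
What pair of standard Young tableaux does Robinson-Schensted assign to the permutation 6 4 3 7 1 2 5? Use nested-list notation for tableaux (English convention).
P = [[1, 2, 5], [3, 7], [4], [6]], Q = [[1, 4, 7], [2, 6], [3], [5]]

Insert each entry of the permutation into P by Schensted row insertion, recording in Q the position of each new cell.

Insert 6: appended to row 1. P = [[6]].
Insert 4: 4 bumps 6 from row 1; 6 starts row 2. P = [[4], [6]].
Insert 3: 3 bumps 4 from row 1; 4 bumps 6 from row 2; 6 starts row 3. P = [[3], [4], [6]].
Insert 7: appended to row 1. P = [[3, 7], [4], [6]].
Insert 1: 1 bumps 3 from row 1; 3 bumps 4 from row 2; 4 bumps 6 from row 3; 6 starts row 4. P = [[1, 7], [3], [4], [6]].
Insert 2: 2 bumps 7 from row 1; 7 appends to row 2. P = [[1, 2], [3, 7], [4], [6]].
Insert 5: appended to row 1. P = [[1, 2, 5], [3, 7], [4], [6]].

So P = [[1, 2, 5], [3, 7], [4], [6]], Q = [[1, 4, 7], [2, 6], [3], [5]].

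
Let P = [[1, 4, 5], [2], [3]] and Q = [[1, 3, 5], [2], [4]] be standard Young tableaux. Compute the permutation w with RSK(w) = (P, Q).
3 2 4 1 5

Reverse the RSK construction: for i from n down to 1, find the cell of Q containing i, remove the entry at that cell from P, and reverse-bump it up through P; the value ejected from row 1 is w(i).

Step i=5: Q has 5 at row 1, column 3; remove that cell from P, ejecting 5. So w(5) = 5. P is now [[1, 4], [2], [3]].
Step i=4: Q has 4 at row 3, column 1; remove 3 from row 3 of P and reverse-bump: 3 enters row 2 and ejects 2; 2 enters row 1 and ejects 1. So w(4) = 1. P is now [[2, 4], [3]].
Step i=3: Q has 3 at row 1, column 2; remove that cell from P, ejecting 4. So w(3) = 4. P is now [[2], [3]].
Step i=2: Q has 2 at row 2, column 1; remove 3 from row 2 of P and reverse-bump: 3 enters row 1 and ejects 2. So w(2) = 2. P is now [[3]].
Step i=1: Q has 1 at row 1, column 1; remove that cell from P, ejecting 3. So w(1) = 3. P is now [].

So w = 3 2 4 1 5.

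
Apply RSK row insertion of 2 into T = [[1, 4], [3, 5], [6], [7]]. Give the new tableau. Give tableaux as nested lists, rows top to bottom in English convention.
[[1, 2], [3, 4], [5], [6], [7]]

In row 1, 2 replaces 4 (the leftmost entry greater than 2); 4 is bumped to row 2. In row 2, 4 replaces 5 (the leftmost entry greater than 4); 5 is bumped to row 3. In row 3, 5 replaces 6 (the leftmost entry greater than 5); 6 is bumped to row 4. In row 4, 6 replaces 7 (the leftmost entry greater than 6); 7 is bumped to row 5. 7 starts a new row 5. The new tableau is [[1, 2], [3, 4], [5], [6], [7]].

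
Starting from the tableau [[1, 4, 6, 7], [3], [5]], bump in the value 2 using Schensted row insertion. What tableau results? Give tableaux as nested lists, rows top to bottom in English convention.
In row 1, 2 replaces 4 (the leftmost entry greater than 2); 4 is bumped to row 2. 4 is appended to row 2. The new tableau is [[1, 2, 6, 7], [3, 4], [5]].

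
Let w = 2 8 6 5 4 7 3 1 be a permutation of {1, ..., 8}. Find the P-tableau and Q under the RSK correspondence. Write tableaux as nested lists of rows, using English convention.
P = [[1, 3, 7], [2], [4], [5], [6], [8]], Q = [[1, 2, 6], [3], [4], [5], [7], [8]]

Insert each entry of the permutation into P by Schensted row insertion, recording in Q the position of each new cell.

Insert 2: appended to row 1. P = [[2]].
Insert 8: appended to row 1. P = [[2, 8]].
Insert 6: 6 bumps 8 from row 1; 8 starts row 2. P = [[2, 6], [8]].
Insert 5: 5 bumps 6 from row 1; 6 bumps 8 from row 2; 8 starts row 3. P = [[2, 5], [6], [8]].
Insert 4: 4 bumps 5 from row 1; 5 bumps 6 from row 2; 6 bumps 8 from row 3; 8 starts row 4. P = [[2, 4], [5], [6], [8]].
Insert 7: appended to row 1. P = [[2, 4, 7], [5], [6], [8]].
Insert 3: 3 bumps 4 from row 1; 4 bumps 5 from row 2; 5 bumps 6 from row 3; 6 bumps 8 from row 4; 8 starts row 5. P = [[2, 3, 7], [4], [5], [6], [8]].
Insert 1: 1 bumps 2 from row 1; 2 bumps 4 from row 2; 4 bumps 5 from row 3; 5 bumps 6 from row 4; 6 bumps 8 from row 5; 8 starts row 6. P = [[1, 3, 7], [2], [4], [5], [6], [8]].

So P = [[1, 3, 7], [2], [4], [5], [6], [8]], Q = [[1, 2, 6], [3], [4], [5], [7], [8]].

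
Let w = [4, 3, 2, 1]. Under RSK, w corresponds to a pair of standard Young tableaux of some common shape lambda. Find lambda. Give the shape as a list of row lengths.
[1, 1, 1, 1]

Row-insert each entry into an empty tableau.

After inserting 4: P = [[4]].
After inserting 3: P = [[3], [4]].
After inserting 2: P = [[2], [3], [4]].
After inserting 1: P = [[1], [2], [3], [4]].

The final insertion tableau P = [[1], [2], [3], [4]] has shape [1, 1, 1, 1].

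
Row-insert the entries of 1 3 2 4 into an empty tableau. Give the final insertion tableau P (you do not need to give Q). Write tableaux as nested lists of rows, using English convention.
Insert 1: appended to row 1. P = [[1]].
Insert 3: appended to row 1. P = [[1, 3]].
Insert 2: 2 bumps 3 from row 1; 3 starts row 2. P = [[1, 2], [3]].
Insert 4: appended to row 1. P = [[1, 2, 4], [3]].

So P = [[1, 2, 4], [3]].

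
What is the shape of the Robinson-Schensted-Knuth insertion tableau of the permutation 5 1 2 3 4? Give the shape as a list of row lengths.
[4, 1]

Row-insert each entry into an empty tableau.

After inserting 5: P = [[5]].
After inserting 1: P = [[1], [5]].
After inserting 2: P = [[1, 2], [5]].
After inserting 3: P = [[1, 2, 3], [5]].
After inserting 4: P = [[1, 2, 3, 4], [5]].

The final insertion tableau P = [[1, 2, 3, 4], [5]] has shape [4, 1].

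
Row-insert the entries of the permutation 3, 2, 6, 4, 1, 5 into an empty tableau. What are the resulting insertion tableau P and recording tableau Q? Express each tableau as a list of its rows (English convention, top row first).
P = [[1, 4, 5], [2, 6], [3]], Q = [[1, 3, 6], [2, 4], [5]]

Insert each entry of the permutation into P by Schensted row insertion, recording in Q the position of each new cell.

Insert 3: appended to row 1. P = [[3]].
Insert 2: 2 bumps 3 from row 1; 3 starts row 2. P = [[2], [3]].
Insert 6: appended to row 1. P = [[2, 6], [3]].
Insert 4: 4 bumps 6 from row 1; 6 appends to row 2. P = [[2, 4], [3, 6]].
Insert 1: 1 bumps 2 from row 1; 2 bumps 3 from row 2; 3 starts row 3. P = [[1, 4], [2, 6], [3]].
Insert 5: appended to row 1. P = [[1, 4, 5], [2, 6], [3]].

So P = [[1, 4, 5], [2, 6], [3]], Q = [[1, 3, 6], [2, 4], [5]].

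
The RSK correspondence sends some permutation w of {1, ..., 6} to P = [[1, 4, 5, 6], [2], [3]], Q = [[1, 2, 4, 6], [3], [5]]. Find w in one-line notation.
3 4 2 5 1 6

Reverse RSK: for i = n, n-1, ..., 1, locate i in Q, remove the corresponding corner cell from P, and reverse-bump its entry up through P; the value ejected from row 1 is w(i).

So w = 3 4 2 5 1 6.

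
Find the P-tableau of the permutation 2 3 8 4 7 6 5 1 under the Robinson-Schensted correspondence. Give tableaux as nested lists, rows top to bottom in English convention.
Insert 2: appended to row 1. P = [[2]].
Insert 3: appended to row 1. P = [[2, 3]].
Insert 8: appended to row 1. P = [[2, 3, 8]].
Insert 4: 4 bumps 8 from row 1; 8 starts row 2. P = [[2, 3, 4], [8]].
Insert 7: appended to row 1. P = [[2, 3, 4, 7], [8]].
Insert 6: 6 bumps 7 from row 1; 7 bumps 8 from row 2; 8 starts row 3. P = [[2, 3, 4, 6], [7], [8]].
Insert 5: 5 bumps 6 from row 1; 6 bumps 7 from row 2; 7 bumps 8 from row 3; 8 starts row 4. P = [[2, 3, 4, 5], [6], [7], [8]].
Insert 1: 1 bumps 2 from row 1; 2 bumps 6 from row 2; 6 bumps 7 from row 3; 7 bumps 8 from row 4; 8 starts row 5. P = [[1, 3, 4, 5], [2], [6], [7], [8]].

So P = [[1, 3, 4, 5], [2], [6], [7], [8]].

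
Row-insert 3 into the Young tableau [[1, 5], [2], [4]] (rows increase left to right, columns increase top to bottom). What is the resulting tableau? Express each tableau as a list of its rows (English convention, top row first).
[[1, 3], [2, 5], [4]]

In row 1, 3 replaces 5 (the leftmost entry greater than 3); 5 is bumped to row 2. 5 is appended to row 2. The new tableau is [[1, 3], [2, 5], [4]].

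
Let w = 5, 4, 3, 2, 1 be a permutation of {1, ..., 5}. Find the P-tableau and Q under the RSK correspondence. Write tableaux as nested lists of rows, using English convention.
Insert each entry of the permutation into P by Schensted row insertion, recording in Q the position of each new cell.

Insert 5: appended to row 1. P = [[5]].
Insert 4: 4 bumps 5 from row 1; 5 starts row 2. P = [[4], [5]].
Insert 3: 3 bumps 4 from row 1; 4 bumps 5 from row 2; 5 starts row 3. P = [[3], [4], [5]].
Insert 2: 2 bumps 3 from row 1; 3 bumps 4 from row 2; 4 bumps 5 from row 3; 5 starts row 4. P = [[2], [3], [4], [5]].
Insert 1: 1 bumps 2 from row 1; 2 bumps 3 from row 2; 3 bumps 4 from row 3; 4 bumps 5 from row 4; 5 starts row 5. P = [[1], [2], [3], [4], [5]].

So P = [[1], [2], [3], [4], [5]], Q = [[1], [2], [3], [4], [5]].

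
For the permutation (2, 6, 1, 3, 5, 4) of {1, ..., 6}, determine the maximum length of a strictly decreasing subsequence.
3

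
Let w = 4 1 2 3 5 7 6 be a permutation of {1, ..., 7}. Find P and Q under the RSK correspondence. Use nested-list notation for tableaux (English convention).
Insert each entry of the permutation into P by Schensted row insertion, recording in Q the position of each new cell.

Insert 4: appended to row 1. P = [[4]].
Insert 1: 1 bumps 4 from row 1; 4 starts row 2. P = [[1], [4]].
Insert 2: appended to row 1. P = [[1, 2], [4]].
Insert 3: appended to row 1. P = [[1, 2, 3], [4]].
Insert 5: appended to row 1. P = [[1, 2, 3, 5], [4]].
Insert 7: appended to row 1. P = [[1, 2, 3, 5, 7], [4]].
Insert 6: 6 bumps 7 from row 1; 7 appends to row 2. P = [[1, 2, 3, 5, 6], [4, 7]].

So P = [[1, 2, 3, 5, 6], [4, 7]], Q = [[1, 3, 4, 5, 6], [2, 7]].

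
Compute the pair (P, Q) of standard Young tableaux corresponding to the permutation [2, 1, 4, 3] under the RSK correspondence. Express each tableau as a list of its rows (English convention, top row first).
Insert each entry of the permutation into P by Schensted row insertion, recording in Q the position of each new cell.

Insert 2: appended to row 1. P = [[2]].
Insert 1: 1 bumps 2 from row 1; 2 starts row 2. P = [[1], [2]].
Insert 4: appended to row 1. P = [[1, 4], [2]].
Insert 3: 3 bumps 4 from row 1; 4 appends to row 2. P = [[1, 3], [2, 4]].

So P = [[1, 3], [2, 4]], Q = [[1, 3], [2, 4]].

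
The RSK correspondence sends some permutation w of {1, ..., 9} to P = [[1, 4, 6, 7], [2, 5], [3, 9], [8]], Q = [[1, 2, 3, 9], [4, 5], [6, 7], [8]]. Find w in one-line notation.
3 8 9 5 6 2 4 1 7

Reverse the RSK construction: for i from n down to 1, find the cell of Q containing i, remove the entry at that cell from P, and reverse-bump it up through P; the value ejected from row 1 is w(i).

Step i=9: Q has 9 at row 1, column 4; remove that cell from P, ejecting 7. So w(9) = 7. P is now [[1, 4, 6], [2, 5], [3, 9], [8]].
Step i=8: Q has 8 at row 4, column 1; remove 8 from row 4 of P and reverse-bump: 8 enters row 3 and ejects 3; 3 enters row 2 and ejects 2; 2 enters row 1 and ejects 1. So w(8) = 1. P is now [[2, 4, 6], [3, 5], [8, 9]].
Step i=7: Q has 7 at row 3, column 2; remove 9 from row 3 of P and reverse-bump: 9 enters row 2 and ejects 5; 5 enters row 1 and ejects 4. So w(7) = 4. P is now [[2, 5, 6], [3, 9], [8]].
Step i=6: Q has 6 at row 3, column 1; remove 8 from row 3 of P and reverse-bump: 8 enters row 2 and ejects 3; 3 enters row 1 and ejects 2. So w(6) = 2. P is now [[3, 5, 6], [8, 9]].
Step i=5: Q has 5 at row 2, column 2; remove 9 from row 2 of P and reverse-bump: 9 enters row 1 and ejects 6. So w(5) = 6. P is now [[3, 5, 9], [8]].
Step i=4: Q has 4 at row 2, column 1; remove 8 from row 2 of P and reverse-bump: 8 enters row 1 and ejects 5. So w(4) = 5. P is now [[3, 8, 9]].
Step i=3: Q has 3 at row 1, column 3; remove that cell from P, ejecting 9. So w(3) = 9. P is now [[3, 8]].
Step i=2: Q has 2 at row 1, column 2; remove that cell from P, ejecting 8. So w(2) = 8. P is now [[3]].
Step i=1: Q has 1 at row 1, column 1; remove that cell from P, ejecting 3. So w(1) = 3. P is now [].

So w = 3 8 9 5 6 2 4 1 7.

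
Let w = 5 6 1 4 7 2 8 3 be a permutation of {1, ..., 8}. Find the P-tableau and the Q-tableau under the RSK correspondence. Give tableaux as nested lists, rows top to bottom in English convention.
P = [[1, 2, 3, 8], [4, 6, 7], [5]], Q = [[1, 2, 5, 7], [3, 4, 8], [6]]

Insert each entry of the permutation into P by Schensted row insertion, recording in Q the position of each new cell.

Insert 5: appended to row 1. P = [[5]], Q = [[1]].
Insert 6: appended to row 1. P = [[5, 6]], Q = [[1, 2]].
Insert 1: 1 bumps 5 from row 1; 5 starts row 2. P = [[1, 6], [5]], Q = [[1, 2], [3]].
Insert 4: 4 bumps 6 from row 1; 6 appends to row 2. P = [[1, 4], [5, 6]], Q = [[1, 2], [3, 4]].
Insert 7: appended to row 1. P = [[1, 4, 7], [5, 6]], Q = [[1, 2, 5], [3, 4]].
Insert 2: 2 bumps 4 from row 1; 4 bumps 5 from row 2; 5 starts row 3. P = [[1, 2, 7], [4, 6], [5]], Q = [[1, 2, 5], [3, 4], [6]].
Insert 8: appended to row 1. P = [[1, 2, 7, 8], [4, 6], [5]], Q = [[1, 2, 5, 7], [3, 4], [6]].
Insert 3: 3 bumps 7 from row 1; 7 appends to row 2. P = [[1, 2, 3, 8], [4, 6, 7], [5]], Q = [[1, 2, 5, 7], [3, 4, 8], [6]].

So P = [[1, 2, 3, 8], [4, 6, 7], [5]], Q = [[1, 2, 5, 7], [3, 4, 8], [6]].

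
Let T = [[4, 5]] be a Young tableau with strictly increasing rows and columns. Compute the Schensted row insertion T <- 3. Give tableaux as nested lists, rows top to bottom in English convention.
[[3, 5], [4]]

In row 1, 3 replaces 4 (the leftmost entry greater than 3); 4 is bumped to row 2. 4 starts a new row 2. The new tableau is [[3, 5], [4]].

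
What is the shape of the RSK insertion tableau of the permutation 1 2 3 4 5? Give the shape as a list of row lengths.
Row-insert each entry into an empty tableau.

After inserting 1: P = [[1]].
After inserting 2: P = [[1, 2]].
After inserting 3: P = [[1, 2, 3]].
After inserting 4: P = [[1, 2, 3, 4]].
After inserting 5: P = [[1, 2, 3, 4, 5]].

The final insertion tableau P = [[1, 2, 3, 4, 5]] has shape [5].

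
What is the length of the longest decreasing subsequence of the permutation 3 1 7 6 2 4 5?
3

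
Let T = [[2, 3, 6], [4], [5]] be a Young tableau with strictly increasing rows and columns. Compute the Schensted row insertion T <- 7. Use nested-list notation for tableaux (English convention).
7 is larger than every entry of row 1, so it is appended to row 1. The new tableau is [[2, 3, 6, 7], [4], [5]].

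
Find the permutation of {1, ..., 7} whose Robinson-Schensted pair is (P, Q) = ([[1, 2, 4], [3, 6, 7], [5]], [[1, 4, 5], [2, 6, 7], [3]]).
Reverse the RSK construction: for i from n down to 1, find the cell of Q containing i, remove the entry at that cell from P, and reverse-bump it up through P; the value ejected from row 1 is w(i).

Step i=7: Q has 7 at row 2, column 3; remove 7 from row 2 of P and reverse-bump: 7 enters row 1 and ejects 4. So w(7) = 4. P is now [[1, 2, 7], [3, 6], [5]].
Step i=6: Q has 6 at row 2, column 2; remove 6 from row 2 of P and reverse-bump: 6 enters row 1 and ejects 2. So w(6) = 2. P is now [[1, 6, 7], [3], [5]].
Step i=5: Q has 5 at row 1, column 3; remove that cell from P, ejecting 7. So w(5) = 7. P is now [[1, 6], [3], [5]].
Step i=4: Q has 4 at row 1, column 2; remove that cell from P, ejecting 6. So w(4) = 6. P is now [[1], [3], [5]].
Step i=3: Q has 3 at row 3, column 1; remove 5 from row 3 of P and reverse-bump: 5 enters row 2 and ejects 3; 3 enters row 1 and ejects 1. So w(3) = 1. P is now [[3], [5]].
Step i=2: Q has 2 at row 2, column 1; remove 5 from row 2 of P and reverse-bump: 5 enters row 1 and ejects 3. So w(2) = 3. P is now [[5]].
Step i=1: Q has 1 at row 1, column 1; remove that cell from P, ejecting 5. So w(1) = 5. P is now [].

So w = 5 3 1 6 7 2 4.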